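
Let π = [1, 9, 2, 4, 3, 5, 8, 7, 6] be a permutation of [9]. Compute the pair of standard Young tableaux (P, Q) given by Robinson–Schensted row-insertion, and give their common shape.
P = [1, 2, 3, 5, 6] / [4, 7] / [8] / [9];  Q = [1, 2, 4, 6, 7] / [3, 8] / [5] / [9];  common shape = (5, 2, 1, 1)

Row-insert the values π_1, π_2, … into P one at a time, bumping the leftmost entry strictly greater than the inserted value down to the next row. The recording tableau Q records, in position (i, j), the step at which that cell was added to P.
  Insert 1 (step 1): P = [1];  Q = [1]
  Insert 9 (step 2): P = [1, 9];  Q = [1, 2]
  Insert 2 (step 3): P = [1, 2] / [9];  Q = [1, 2] / [3]
  Insert 4 (step 4): P = [1, 2, 4] / [9];  Q = [1, 2, 4] / [3]
  Insert 3 (step 5): P = [1, 2, 3] / [4] / [9];  Q = [1, 2, 4] / [3] / [5]
  Insert 5 (step 6): P = [1, 2, 3, 5] / [4] / [9];  Q = [1, 2, 4, 6] / [3] / [5]
  Insert 8 (step 7): P = [1, 2, 3, 5, 8] / [4] / [9];  Q = [1, 2, 4, 6, 7] / [3] / [5]
  Insert 7 (step 8): P = [1, 2, 3, 5, 7] / [4, 8] / [9];  Q = [1, 2, 4, 6, 7] / [3, 8] / [5]
  Insert 6 (step 9): P = [1, 2, 3, 5, 6] / [4, 7] / [8] / [9];  Q = [1, 2, 4, 6, 7] / [3, 8] / [5] / [9]
Final shape: (5, 2, 1, 1).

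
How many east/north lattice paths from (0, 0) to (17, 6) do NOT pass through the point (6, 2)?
Number of paths = 62727

Total paths from (0, 0) to (17, 6): C(23, 17) = 100947. Paths through (6, 2): (paths (0, 0) → (6, 2)) × (paths (6, 2) → (17, 6)) = C(8, 6) · C(15, 11) = 28 · 1365 = 38220. Avoidance count = 100947 − 38220 = 62727.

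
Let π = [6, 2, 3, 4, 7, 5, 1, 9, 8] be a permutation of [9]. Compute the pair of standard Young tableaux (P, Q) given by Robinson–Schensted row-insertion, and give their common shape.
P = [1, 3, 4, 5, 8] / [2, 7, 9] / [6];  Q = [1, 3, 4, 5, 8] / [2, 6, 9] / [7];  common shape = (5, 3, 1)

Row-insert the values π_1, π_2, … into P one at a time, bumping the leftmost entry strictly greater than the inserted value down to the next row. The recording tableau Q records, in position (i, j), the step at which that cell was added to P.
  Insert 6 (step 1): P = [6];  Q = [1]
  Insert 2 (step 2): P = [2] / [6];  Q = [1] / [2]
  Insert 3 (step 3): P = [2, 3] / [6];  Q = [1, 3] / [2]
  Insert 4 (step 4): P = [2, 3, 4] / [6];  Q = [1, 3, 4] / [2]
  Insert 7 (step 5): P = [2, 3, 4, 7] / [6];  Q = [1, 3, 4, 5] / [2]
  Insert 5 (step 6): P = [2, 3, 4, 5] / [6, 7];  Q = [1, 3, 4, 5] / [2, 6]
  Insert 1 (step 7): P = [1, 3, 4, 5] / [2, 7] / [6];  Q = [1, 3, 4, 5] / [2, 6] / [7]
  Insert 9 (step 8): P = [1, 3, 4, 5, 9] / [2, 7] / [6];  Q = [1, 3, 4, 5, 8] / [2, 6] / [7]
  Insert 8 (step 9): P = [1, 3, 4, 5, 8] / [2, 7, 9] / [6];  Q = [1, 3, 4, 5, 8] / [2, 6, 9] / [7]
Final shape: (5, 3, 1).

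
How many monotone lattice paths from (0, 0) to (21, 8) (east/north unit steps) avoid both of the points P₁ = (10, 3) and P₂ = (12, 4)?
Number of paths = 2355067

Inclusion–exclusion. Total paths: C(29, 21) = 4292145. Through P₁: C(13, 10)·C(16, 11) = 1249248. Through P₂: C(16, 12)·C(13, 9) = 1301300. Since P₁ is strictly southwest of P₂, a monotone path through both must visit P₁ then P₂; paths through both = C(13, 10)·C(3, 2)·C(13, 9) = 613470. Avoid both = 4292145 − 1249248 − 1301300 + 613470 = 2355067.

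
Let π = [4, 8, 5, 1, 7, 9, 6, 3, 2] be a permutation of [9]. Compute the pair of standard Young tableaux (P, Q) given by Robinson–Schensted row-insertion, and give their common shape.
P = [1, 2, 6, 9] / [3, 5] / [4] / [7] / [8];  Q = [1, 2, 5, 6] / [3, 7] / [4] / [8] / [9];  common shape = (4, 2, 1, 1, 1)

Row-insert the values π_1, π_2, … into P one at a time, bumping the leftmost entry strictly greater than the inserted value down to the next row. The recording tableau Q records, in position (i, j), the step at which that cell was added to P.
  Insert 4 (step 1): P = [4];  Q = [1]
  Insert 8 (step 2): P = [4, 8];  Q = [1, 2]
  Insert 5 (step 3): P = [4, 5] / [8];  Q = [1, 2] / [3]
  Insert 1 (step 4): P = [1, 5] / [4] / [8];  Q = [1, 2] / [3] / [4]
  Insert 7 (step 5): P = [1, 5, 7] / [4] / [8];  Q = [1, 2, 5] / [3] / [4]
  Insert 9 (step 6): P = [1, 5, 7, 9] / [4] / [8];  Q = [1, 2, 5, 6] / [3] / [4]
  Insert 6 (step 7): P = [1, 5, 6, 9] / [4, 7] / [8];  Q = [1, 2, 5, 6] / [3, 7] / [4]
  Insert 3 (step 8): P = [1, 3, 6, 9] / [4, 5] / [7] / [8];  Q = [1, 2, 5, 6] / [3, 7] / [4] / [8]
  Insert 2 (step 9): P = [1, 2, 6, 9] / [3, 5] / [4] / [7] / [8];  Q = [1, 2, 5, 6] / [3, 7] / [4] / [8] / [9]
Final shape: (4, 2, 1, 1, 1).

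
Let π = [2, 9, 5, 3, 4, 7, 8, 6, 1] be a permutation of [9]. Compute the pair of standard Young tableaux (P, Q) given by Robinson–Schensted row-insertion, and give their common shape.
P = [1, 3, 4, 6, 8] / [2, 7] / [5] / [9];  Q = [1, 2, 5, 6, 7] / [3, 8] / [4] / [9];  common shape = (5, 2, 1, 1)

Row-insert the values π_1, π_2, … into P one at a time, bumping the leftmost entry strictly greater than the inserted value down to the next row. The recording tableau Q records, in position (i, j), the step at which that cell was added to P.
  Insert 2 (step 1): P = [2];  Q = [1]
  Insert 9 (step 2): P = [2, 9];  Q = [1, 2]
  Insert 5 (step 3): P = [2, 5] / [9];  Q = [1, 2] / [3]
  Insert 3 (step 4): P = [2, 3] / [5] / [9];  Q = [1, 2] / [3] / [4]
  Insert 4 (step 5): P = [2, 3, 4] / [5] / [9];  Q = [1, 2, 5] / [3] / [4]
  Insert 7 (step 6): P = [2, 3, 4, 7] / [5] / [9];  Q = [1, 2, 5, 6] / [3] / [4]
  Insert 8 (step 7): P = [2, 3, 4, 7, 8] / [5] / [9];  Q = [1, 2, 5, 6, 7] / [3] / [4]
  Insert 6 (step 8): P = [2, 3, 4, 6, 8] / [5, 7] / [9];  Q = [1, 2, 5, 6, 7] / [3, 8] / [4]
  Insert 1 (step 9): P = [1, 3, 4, 6, 8] / [2, 7] / [5] / [9];  Q = [1, 2, 5, 6, 7] / [3, 8] / [4] / [9]
Final shape: (5, 2, 1, 1).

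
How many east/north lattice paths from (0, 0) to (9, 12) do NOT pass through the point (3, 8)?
Number of paths = 259280

Total paths from (0, 0) to (9, 12): C(21, 9) = 293930. Paths through (3, 8): (paths (0, 0) → (3, 8)) × (paths (3, 8) → (9, 12)) = C(11, 3) · C(10, 6) = 165 · 210 = 34650. Avoidance count = 293930 − 34650 = 259280.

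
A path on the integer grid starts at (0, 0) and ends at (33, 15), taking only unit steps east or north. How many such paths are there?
Number of paths = 1093260079344

A monotone lattice path from (0, 0) to (33, 15) consists of 33 east steps and 15 north steps in some order, so it is determined by which 33 of the 48 steps are east. The count is C(48, 33) = 1093260079344.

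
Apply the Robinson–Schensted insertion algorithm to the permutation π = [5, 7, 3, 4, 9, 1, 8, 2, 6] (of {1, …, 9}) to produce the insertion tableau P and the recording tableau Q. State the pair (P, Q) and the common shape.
P = [1, 2, 6] / [3, 4, 8] / [5, 7, 9];  Q = [1, 2, 5] / [3, 4, 7] / [6, 8, 9];  common shape = (3, 3, 3)

Row-insert the values π_1, π_2, … into P one at a time, bumping the leftmost entry strictly greater than the inserted value down to the next row. The recording tableau Q records, in position (i, j), the step at which that cell was added to P.
  Insert 5 (step 1): P = [5];  Q = [1]
  Insert 7 (step 2): P = [5, 7];  Q = [1, 2]
  Insert 3 (step 3): P = [3, 7] / [5];  Q = [1, 2] / [3]
  Insert 4 (step 4): P = [3, 4] / [5, 7];  Q = [1, 2] / [3, 4]
  Insert 9 (step 5): P = [3, 4, 9] / [5, 7];  Q = [1, 2, 5] / [3, 4]
  Insert 1 (step 6): P = [1, 4, 9] / [3, 7] / [5];  Q = [1, 2, 5] / [3, 4] / [6]
  Insert 8 (step 7): P = [1, 4, 8] / [3, 7, 9] / [5];  Q = [1, 2, 5] / [3, 4, 7] / [6]
  Insert 2 (step 8): P = [1, 2, 8] / [3, 4, 9] / [5, 7];  Q = [1, 2, 5] / [3, 4, 7] / [6, 8]
  Insert 6 (step 9): P = [1, 2, 6] / [3, 4, 8] / [5, 7, 9];  Q = [1, 2, 5] / [3, 4, 7] / [6, 8, 9]
Final shape: (3, 3, 3).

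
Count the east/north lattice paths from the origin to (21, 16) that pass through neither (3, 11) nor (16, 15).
Number of paths = 11065483184

Inclusion–exclusion. Total paths: C(37, 21) = 12875774670. Through P₁: C(14, 3)·C(23, 18) = 12248236. Through P₂: C(31, 16)·C(6, 5) = 1803241170. Since P₁ is strictly southwest of P₂, a monotone path through both must visit P₁ then P₂; paths through both = C(14, 3)·C(17, 13)·C(6, 5) = 5197920. Avoid both = 12875774670 − 12248236 − 1803241170 + 5197920 = 11065483184.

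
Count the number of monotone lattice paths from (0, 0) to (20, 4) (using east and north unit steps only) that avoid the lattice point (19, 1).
Number of paths = 10546

Total paths from (0, 0) to (20, 4): C(24, 20) = 10626. Paths through (19, 1): (paths (0, 0) → (19, 1)) × (paths (19, 1) → (20, 4)) = C(20, 19) · C(4, 1) = 20 · 4 = 80. Avoidance count = 10626 − 80 = 10546.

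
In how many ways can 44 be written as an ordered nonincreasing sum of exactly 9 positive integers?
p(44, 9 parts) = 6615

Partitions of n into exactly k parts are in bijection with partitions of n − k into at most k parts (subtract 1 from each part). So p(44, exactly 9) = p(35, parts ≤ 9). Computing via the recurrence p(m, j) = p(m, j−1) + p(m−j, j) gives 6615.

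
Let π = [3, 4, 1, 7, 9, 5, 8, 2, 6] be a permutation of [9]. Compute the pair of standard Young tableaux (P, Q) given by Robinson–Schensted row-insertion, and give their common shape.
P = [1, 2, 5, 6] / [3, 4, 8] / [7, 9];  Q = [1, 2, 4, 5] / [3, 6, 7] / [8, 9];  common shape = (4, 3, 2)

Row-insert the values π_1, π_2, … into P one at a time, bumping the leftmost entry strictly greater than the inserted value down to the next row. The recording tableau Q records, in position (i, j), the step at which that cell was added to P.
  Insert 3 (step 1): P = [3];  Q = [1]
  Insert 4 (step 2): P = [3, 4];  Q = [1, 2]
  Insert 1 (step 3): P = [1, 4] / [3];  Q = [1, 2] / [3]
  Insert 7 (step 4): P = [1, 4, 7] / [3];  Q = [1, 2, 4] / [3]
  Insert 9 (step 5): P = [1, 4, 7, 9] / [3];  Q = [1, 2, 4, 5] / [3]
  Insert 5 (step 6): P = [1, 4, 5, 9] / [3, 7];  Q = [1, 2, 4, 5] / [3, 6]
  Insert 8 (step 7): P = [1, 4, 5, 8] / [3, 7, 9];  Q = [1, 2, 4, 5] / [3, 6, 7]
  Insert 2 (step 8): P = [1, 2, 5, 8] / [3, 4, 9] / [7];  Q = [1, 2, 4, 5] / [3, 6, 7] / [8]
  Insert 6 (step 9): P = [1, 2, 5, 6] / [3, 4, 8] / [7, 9];  Q = [1, 2, 4, 5] / [3, 6, 7] / [8, 9]
Final shape: (4, 3, 2).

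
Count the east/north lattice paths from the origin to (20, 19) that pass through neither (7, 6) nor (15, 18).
Number of paths = 46149872010

Inclusion–exclusion. Total paths: C(39, 20) = 68923264410. Through P₁: C(13, 7)·C(26, 13) = 17847429600. Through P₂: C(33, 15)·C(6, 5) = 6222949920. Since P₁ is strictly southwest of P₂, a monotone path through both must visit P₁ then P₂; paths through both = C(13, 7)·C(20, 8)·C(6, 5) = 1296987120. Avoid both = 68923264410 − 17847429600 − 6222949920 + 1296987120 = 46149872010.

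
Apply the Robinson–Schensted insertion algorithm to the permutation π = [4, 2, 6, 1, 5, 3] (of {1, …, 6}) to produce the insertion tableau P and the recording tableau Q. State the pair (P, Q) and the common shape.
P = [1, 3] / [2, 5] / [4, 6];  Q = [1, 3] / [2, 5] / [4, 6];  common shape = (2, 2, 2)

Row-insert the values π_1, π_2, … into P one at a time, bumping the leftmost entry strictly greater than the inserted value down to the next row. The recording tableau Q records, in position (i, j), the step at which that cell was added to P.
  Insert 4 (step 1): P = [4];  Q = [1]
  Insert 2 (step 2): P = [2] / [4];  Q = [1] / [2]
  Insert 6 (step 3): P = [2, 6] / [4];  Q = [1, 3] / [2]
  Insert 1 (step 4): P = [1, 6] / [2] / [4];  Q = [1, 3] / [2] / [4]
  Insert 5 (step 5): P = [1, 5] / [2, 6] / [4];  Q = [1, 3] / [2, 5] / [4]
  Insert 3 (step 6): P = [1, 3] / [2, 5] / [4, 6];  Q = [1, 3] / [2, 5] / [4, 6]
Final shape: (2, 2, 2).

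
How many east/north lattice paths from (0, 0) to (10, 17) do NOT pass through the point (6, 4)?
Number of paths = 7936485

Total paths from (0, 0) to (10, 17): C(27, 10) = 8436285. Paths through (6, 4): (paths (0, 0) → (6, 4)) × (paths (6, 4) → (10, 17)) = C(10, 6) · C(17, 4) = 210 · 2380 = 499800. Avoidance count = 8436285 − 499800 = 7936485.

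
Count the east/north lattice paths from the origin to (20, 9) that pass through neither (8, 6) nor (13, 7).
Number of paths = 6506568

Inclusion–exclusion. Total paths: C(29, 20) = 10015005. Through P₁: C(14, 8)·C(15, 12) = 1366365. Through P₂: C(20, 13)·C(9, 7) = 2790720. Since P₁ is strictly southwest of P₂, a monotone path through both must visit P₁ then P₂; paths through both = C(14, 8)·C(6, 5)·C(9, 7) = 648648. Avoid both = 10015005 − 1366365 − 2790720 + 648648 = 6506568.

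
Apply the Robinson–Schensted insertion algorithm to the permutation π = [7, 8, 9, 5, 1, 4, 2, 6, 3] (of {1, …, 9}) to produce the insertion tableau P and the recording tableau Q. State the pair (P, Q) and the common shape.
P = [1, 2, 3] / [4, 6, 9] / [5, 8] / [7];  Q = [1, 2, 3] / [4, 6, 8] / [5, 9] / [7];  common shape = (3, 3, 2, 1)

Row-insert the values π_1, π_2, … into P one at a time, bumping the leftmost entry strictly greater than the inserted value down to the next row. The recording tableau Q records, in position (i, j), the step at which that cell was added to P.
  Insert 7 (step 1): P = [7];  Q = [1]
  Insert 8 (step 2): P = [7, 8];  Q = [1, 2]
  Insert 9 (step 3): P = [7, 8, 9];  Q = [1, 2, 3]
  Insert 5 (step 4): P = [5, 8, 9] / [7];  Q = [1, 2, 3] / [4]
  Insert 1 (step 5): P = [1, 8, 9] / [5] / [7];  Q = [1, 2, 3] / [4] / [5]
  Insert 4 (step 6): P = [1, 4, 9] / [5, 8] / [7];  Q = [1, 2, 3] / [4, 6] / [5]
  Insert 2 (step 7): P = [1, 2, 9] / [4, 8] / [5] / [7];  Q = [1, 2, 3] / [4, 6] / [5] / [7]
  Insert 6 (step 8): P = [1, 2, 6] / [4, 8, 9] / [5] / [7];  Q = [1, 2, 3] / [4, 6, 8] / [5] / [7]
  Insert 3 (step 9): P = [1, 2, 3] / [4, 6, 9] / [5, 8] / [7];  Q = [1, 2, 3] / [4, 6, 8] / [5, 9] / [7]
Final shape: (3, 3, 2, 1).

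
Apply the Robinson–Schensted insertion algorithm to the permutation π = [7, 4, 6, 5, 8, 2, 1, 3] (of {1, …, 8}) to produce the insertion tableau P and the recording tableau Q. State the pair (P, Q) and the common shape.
P = [1, 3, 8] / [2, 5] / [4] / [6] / [7];  Q = [1, 3, 5] / [2, 8] / [4] / [6] / [7];  common shape = (3, 2, 1, 1, 1)

Row-insert the values π_1, π_2, … into P one at a time, bumping the leftmost entry strictly greater than the inserted value down to the next row. The recording tableau Q records, in position (i, j), the step at which that cell was added to P.
  Insert 7 (step 1): P = [7];  Q = [1]
  Insert 4 (step 2): P = [4] / [7];  Q = [1] / [2]
  Insert 6 (step 3): P = [4, 6] / [7];  Q = [1, 3] / [2]
  Insert 5 (step 4): P = [4, 5] / [6] / [7];  Q = [1, 3] / [2] / [4]
  Insert 8 (step 5): P = [4, 5, 8] / [6] / [7];  Q = [1, 3, 5] / [2] / [4]
  Insert 2 (step 6): P = [2, 5, 8] / [4] / [6] / [7];  Q = [1, 3, 5] / [2] / [4] / [6]
  Insert 1 (step 7): P = [1, 5, 8] / [2] / [4] / [6] / [7];  Q = [1, 3, 5] / [2] / [4] / [6] / [7]
  Insert 3 (step 8): P = [1, 3, 8] / [2, 5] / [4] / [6] / [7];  Q = [1, 3, 5] / [2, 8] / [4] / [6] / [7]
Final shape: (3, 2, 1, 1, 1).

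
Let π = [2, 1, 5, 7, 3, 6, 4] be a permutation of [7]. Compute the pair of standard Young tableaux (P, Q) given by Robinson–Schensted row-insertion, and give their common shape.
P = [1, 3, 4] / [2, 5, 6] / [7];  Q = [1, 3, 4] / [2, 5, 6] / [7];  common shape = (3, 3, 1)

Row-insert the values π_1, π_2, … into P one at a time, bumping the leftmost entry strictly greater than the inserted value down to the next row. The recording tableau Q records, in position (i, j), the step at which that cell was added to P.
  Insert 2 (step 1): P = [2];  Q = [1]
  Insert 1 (step 2): P = [1] / [2];  Q = [1] / [2]
  Insert 5 (step 3): P = [1, 5] / [2];  Q = [1, 3] / [2]
  Insert 7 (step 4): P = [1, 5, 7] / [2];  Q = [1, 3, 4] / [2]
  Insert 3 (step 5): P = [1, 3, 7] / [2, 5];  Q = [1, 3, 4] / [2, 5]
  Insert 6 (step 6): P = [1, 3, 6] / [2, 5, 7];  Q = [1, 3, 4] / [2, 5, 6]
  Insert 4 (step 7): P = [1, 3, 4] / [2, 5, 6] / [7];  Q = [1, 3, 4] / [2, 5, 6] / [7]
Final shape: (3, 3, 1).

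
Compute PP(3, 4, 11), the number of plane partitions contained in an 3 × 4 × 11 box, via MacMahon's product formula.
PP(3, 4, 11) = 78835120

Evaluate the triple product over i = 1..3, j = 1..4, k = 1..11. The factors are (2/1) · (3/2) · (4/3) · (5/4) · (6/5) · (7/6) · (8/7) · (9/8) · … (132 factors total). The numerators and denominators telescope so the product is an integer; carrying out the multiplication exactly gives PP(3, 4, 11) = 78835120.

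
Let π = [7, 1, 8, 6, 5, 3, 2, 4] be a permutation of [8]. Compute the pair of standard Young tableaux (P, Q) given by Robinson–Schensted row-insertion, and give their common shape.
P = [1, 2, 4] / [3, 8] / [5] / [6] / [7];  Q = [1, 3, 8] / [2, 4] / [5] / [6] / [7];  common shape = (3, 2, 1, 1, 1)

Row-insert the values π_1, π_2, … into P one at a time, bumping the leftmost entry strictly greater than the inserted value down to the next row. The recording tableau Q records, in position (i, j), the step at which that cell was added to P.
  Insert 7 (step 1): P = [7];  Q = [1]
  Insert 1 (step 2): P = [1] / [7];  Q = [1] / [2]
  Insert 8 (step 3): P = [1, 8] / [7];  Q = [1, 3] / [2]
  Insert 6 (step 4): P = [1, 6] / [7, 8];  Q = [1, 3] / [2, 4]
  Insert 5 (step 5): P = [1, 5] / [6, 8] / [7];  Q = [1, 3] / [2, 4] / [5]
  Insert 3 (step 6): P = [1, 3] / [5, 8] / [6] / [7];  Q = [1, 3] / [2, 4] / [5] / [6]
  Insert 2 (step 7): P = [1, 2] / [3, 8] / [5] / [6] / [7];  Q = [1, 3] / [2, 4] / [5] / [6] / [7]
  Insert 4 (step 8): P = [1, 2, 4] / [3, 8] / [5] / [6] / [7];  Q = [1, 3, 8] / [2, 4] / [5] / [6] / [7]
Final shape: (3, 2, 1, 1, 1).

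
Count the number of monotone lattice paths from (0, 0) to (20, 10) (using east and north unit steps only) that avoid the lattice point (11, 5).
Number of paths = 21300279

Total paths from (0, 0) to (20, 10): C(30, 20) = 30045015. Paths through (11, 5): (paths (0, 0) → (11, 5)) × (paths (11, 5) → (20, 10)) = C(16, 11) · C(14, 9) = 4368 · 2002 = 8744736. Avoidance count = 30045015 − 8744736 = 21300279.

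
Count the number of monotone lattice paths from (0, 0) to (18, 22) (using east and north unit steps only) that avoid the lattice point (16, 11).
Number of paths = 112363305990

Total paths from (0, 0) to (18, 22): C(40, 18) = 113380261800. Paths through (16, 11): (paths (0, 0) → (16, 11)) × (paths (16, 11) → (18, 22)) = C(27, 16) · C(13, 2) = 13037895 · 78 = 1016955810. Avoidance count = 113380261800 − 1016955810 = 112363305990.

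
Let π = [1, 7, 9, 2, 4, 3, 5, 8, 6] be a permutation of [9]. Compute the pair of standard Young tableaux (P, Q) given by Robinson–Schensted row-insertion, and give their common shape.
P = [1, 2, 3, 5, 6] / [4, 8] / [7, 9];  Q = [1, 2, 3, 7, 8] / [4, 5] / [6, 9];  common shape = (5, 2, 2)

Row-insert the values π_1, π_2, … into P one at a time, bumping the leftmost entry strictly greater than the inserted value down to the next row. The recording tableau Q records, in position (i, j), the step at which that cell was added to P.
  Insert 1 (step 1): P = [1];  Q = [1]
  Insert 7 (step 2): P = [1, 7];  Q = [1, 2]
  Insert 9 (step 3): P = [1, 7, 9];  Q = [1, 2, 3]
  Insert 2 (step 4): P = [1, 2, 9] / [7];  Q = [1, 2, 3] / [4]
  Insert 4 (step 5): P = [1, 2, 4] / [7, 9];  Q = [1, 2, 3] / [4, 5]
  Insert 3 (step 6): P = [1, 2, 3] / [4, 9] / [7];  Q = [1, 2, 3] / [4, 5] / [6]
  Insert 5 (step 7): P = [1, 2, 3, 5] / [4, 9] / [7];  Q = [1, 2, 3, 7] / [4, 5] / [6]
  Insert 8 (step 8): P = [1, 2, 3, 5, 8] / [4, 9] / [7];  Q = [1, 2, 3, 7, 8] / [4, 5] / [6]
  Insert 6 (step 9): P = [1, 2, 3, 5, 6] / [4, 8] / [7, 9];  Q = [1, 2, 3, 7, 8] / [4, 5] / [6, 9]
Final shape: (5, 2, 2).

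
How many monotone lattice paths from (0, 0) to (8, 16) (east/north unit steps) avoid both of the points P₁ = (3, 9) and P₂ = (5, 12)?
Number of paths = 421651

Inclusion–exclusion. Total paths: C(24, 8) = 735471. Through P₁: C(12, 3)·C(12, 5) = 174240. Through P₂: C(17, 5)·C(7, 3) = 216580. Since P₁ is strictly southwest of P₂, a monotone path through both must visit P₁ then P₂; paths through both = C(12, 3)·C(5, 2)·C(7, 3) = 77000. Avoid both = 735471 − 174240 − 216580 + 77000 = 421651.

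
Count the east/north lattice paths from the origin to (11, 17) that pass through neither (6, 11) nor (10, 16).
Number of paths = 8251750

Inclusion–exclusion. Total paths: C(28, 11) = 21474180. Through P₁: C(17, 6)·C(11, 5) = 5717712. Through P₂: C(26, 10)·C(2, 1) = 10623470. Since P₁ is strictly southwest of P₂, a monotone path through both must visit P₁ then P₂; paths through both = C(17, 6)·C(9, 4)·C(2, 1) = 3118752. Avoid both = 21474180 − 5717712 − 10623470 + 3118752 = 8251750.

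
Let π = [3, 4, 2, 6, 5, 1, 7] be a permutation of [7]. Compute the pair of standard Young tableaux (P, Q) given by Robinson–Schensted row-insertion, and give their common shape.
P = [1, 4, 5, 7] / [2, 6] / [3];  Q = [1, 2, 4, 7] / [3, 5] / [6];  common shape = (4, 2, 1)

Row-insert the values π_1, π_2, … into P one at a time, bumping the leftmost entry strictly greater than the inserted value down to the next row. The recording tableau Q records, in position (i, j), the step at which that cell was added to P.
  Insert 3 (step 1): P = [3];  Q = [1]
  Insert 4 (step 2): P = [3, 4];  Q = [1, 2]
  Insert 2 (step 3): P = [2, 4] / [3];  Q = [1, 2] / [3]
  Insert 6 (step 4): P = [2, 4, 6] / [3];  Q = [1, 2, 4] / [3]
  Insert 5 (step 5): P = [2, 4, 5] / [3, 6];  Q = [1, 2, 4] / [3, 5]
  Insert 1 (step 6): P = [1, 4, 5] / [2, 6] / [3];  Q = [1, 2, 4] / [3, 5] / [6]
  Insert 7 (step 7): P = [1, 4, 5, 7] / [2, 6] / [3];  Q = [1, 2, 4, 7] / [3, 5] / [6]
Final shape: (4, 2, 1).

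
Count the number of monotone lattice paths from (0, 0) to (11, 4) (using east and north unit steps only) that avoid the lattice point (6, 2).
Number of paths = 777

Total paths from (0, 0) to (11, 4): C(15, 11) = 1365. Paths through (6, 2): (paths (0, 0) → (6, 2)) × (paths (6, 2) → (11, 4)) = C(8, 6) · C(7, 5) = 28 · 21 = 588. Avoidance count = 1365 − 588 = 777.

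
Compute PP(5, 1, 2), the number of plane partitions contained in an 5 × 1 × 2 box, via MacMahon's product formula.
PP(5, 1, 2) = 21

Evaluate the triple product over i = 1..5, j = 1..1, k = 1..2. The factors are (2/1) · (3/2) · (3/2) · (4/3) · (4/3) · (5/4) · (5/4) · (6/5) · … (10 factors total). The numerators and denominators telescope so the product is an integer; carrying out the multiplication exactly gives PP(5, 1, 2) = 21.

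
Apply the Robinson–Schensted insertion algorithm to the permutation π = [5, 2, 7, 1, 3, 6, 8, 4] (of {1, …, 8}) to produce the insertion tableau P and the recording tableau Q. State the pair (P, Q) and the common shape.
P = [1, 3, 4, 8] / [2, 6] / [5, 7];  Q = [1, 3, 6, 7] / [2, 5] / [4, 8];  common shape = (4, 2, 2)

Row-insert the values π_1, π_2, … into P one at a time, bumping the leftmost entry strictly greater than the inserted value down to the next row. The recording tableau Q records, in position (i, j), the step at which that cell was added to P.
  Insert 5 (step 1): P = [5];  Q = [1]
  Insert 2 (step 2): P = [2] / [5];  Q = [1] / [2]
  Insert 7 (step 3): P = [2, 7] / [5];  Q = [1, 3] / [2]
  Insert 1 (step 4): P = [1, 7] / [2] / [5];  Q = [1, 3] / [2] / [4]
  Insert 3 (step 5): P = [1, 3] / [2, 7] / [5];  Q = [1, 3] / [2, 5] / [4]
  Insert 6 (step 6): P = [1, 3, 6] / [2, 7] / [5];  Q = [1, 3, 6] / [2, 5] / [4]
  Insert 8 (step 7): P = [1, 3, 6, 8] / [2, 7] / [5];  Q = [1, 3, 6, 7] / [2, 5] / [4]
  Insert 4 (step 8): P = [1, 3, 4, 8] / [2, 6] / [5, 7];  Q = [1, 3, 6, 7] / [2, 5] / [4, 8]
Final shape: (4, 2, 2).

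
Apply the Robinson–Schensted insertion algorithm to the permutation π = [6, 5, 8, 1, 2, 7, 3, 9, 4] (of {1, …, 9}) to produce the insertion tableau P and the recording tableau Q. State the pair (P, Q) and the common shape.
P = [1, 2, 3, 4] / [5, 7, 9] / [6, 8];  Q = [1, 3, 6, 8] / [2, 5, 9] / [4, 7];  common shape = (4, 3, 2)

Row-insert the values π_1, π_2, … into P one at a time, bumping the leftmost entry strictly greater than the inserted value down to the next row. The recording tableau Q records, in position (i, j), the step at which that cell was added to P.
  Insert 6 (step 1): P = [6];  Q = [1]
  Insert 5 (step 2): P = [5] / [6];  Q = [1] / [2]
  Insert 8 (step 3): P = [5, 8] / [6];  Q = [1, 3] / [2]
  Insert 1 (step 4): P = [1, 8] / [5] / [6];  Q = [1, 3] / [2] / [4]
  Insert 2 (step 5): P = [1, 2] / [5, 8] / [6];  Q = [1, 3] / [2, 5] / [4]
  Insert 7 (step 6): P = [1, 2, 7] / [5, 8] / [6];  Q = [1, 3, 6] / [2, 5] / [4]
  Insert 3 (step 7): P = [1, 2, 3] / [5, 7] / [6, 8];  Q = [1, 3, 6] / [2, 5] / [4, 7]
  Insert 9 (step 8): P = [1, 2, 3, 9] / [5, 7] / [6, 8];  Q = [1, 3, 6, 8] / [2, 5] / [4, 7]
  Insert 4 (step 9): P = [1, 2, 3, 4] / [5, 7, 9] / [6, 8];  Q = [1, 3, 6, 8] / [2, 5, 9] / [4, 7]
Final shape: (4, 3, 2).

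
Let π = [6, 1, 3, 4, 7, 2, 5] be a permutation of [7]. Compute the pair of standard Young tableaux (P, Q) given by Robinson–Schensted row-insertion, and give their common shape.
P = [1, 2, 4, 5] / [3, 7] / [6];  Q = [1, 3, 4, 5] / [2, 7] / [6];  common shape = (4, 2, 1)

Row-insert the values π_1, π_2, … into P one at a time, bumping the leftmost entry strictly greater than the inserted value down to the next row. The recording tableau Q records, in position (i, j), the step at which that cell was added to P.
  Insert 6 (step 1): P = [6];  Q = [1]
  Insert 1 (step 2): P = [1] / [6];  Q = [1] / [2]
  Insert 3 (step 3): P = [1, 3] / [6];  Q = [1, 3] / [2]
  Insert 4 (step 4): P = [1, 3, 4] / [6];  Q = [1, 3, 4] / [2]
  Insert 7 (step 5): P = [1, 3, 4, 7] / [6];  Q = [1, 3, 4, 5] / [2]
  Insert 2 (step 6): P = [1, 2, 4, 7] / [3] / [6];  Q = [1, 3, 4, 5] / [2] / [6]
  Insert 5 (step 7): P = [1, 2, 4, 5] / [3, 7] / [6];  Q = [1, 3, 4, 5] / [2, 7] / [6]
Final shape: (4, 2, 1).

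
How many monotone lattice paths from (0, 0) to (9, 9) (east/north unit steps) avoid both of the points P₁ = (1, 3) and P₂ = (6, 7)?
Number of paths = 24488

Inclusion–exclusion. Total paths: C(18, 9) = 48620. Through P₁: C(4, 1)·C(14, 8) = 12012. Through P₂: C(13, 6)·C(5, 3) = 17160. Since P₁ is strictly southwest of P₂, a monotone path through both must visit P₁ then P₂; paths through both = C(4, 1)·C(9, 5)·C(5, 3) = 5040. Avoid both = 48620 − 12012 − 17160 + 5040 = 24488.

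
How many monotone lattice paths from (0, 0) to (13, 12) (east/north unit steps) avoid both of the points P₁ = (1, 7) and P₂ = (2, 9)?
Number of paths = 5139512

Inclusion–exclusion. Total paths: C(25, 13) = 5200300. Through P₁: C(8, 1)·C(17, 12) = 49504. Through P₂: C(11, 2)·C(14, 11) = 20020. Since P₁ is strictly southwest of P₂, a monotone path through both must visit P₁ then P₂; paths through both = C(8, 1)·C(3, 1)·C(14, 11) = 8736. Avoid both = 5200300 − 49504 − 20020 + 8736 = 5139512.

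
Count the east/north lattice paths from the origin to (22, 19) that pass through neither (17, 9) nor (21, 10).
Number of paths = 234992352400

Inclusion–exclusion. Total paths: C(41, 22) = 244662670200. Through P₁: C(26, 17)·C(15, 5) = 9383023650. Through P₂: C(31, 21)·C(10, 1) = 443521650. Since P₁ is strictly southwest of P₂, a monotone path through both must visit P₁ then P₂; paths through both = C(26, 17)·C(5, 4)·C(10, 1) = 156227500. Avoid both = 244662670200 − 9383023650 − 443521650 + 156227500 = 234992352400.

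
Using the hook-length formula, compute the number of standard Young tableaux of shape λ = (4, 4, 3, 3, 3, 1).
# SYT of shape (4, 4, 3, 3, 3, 1) = 2042040

Hook-length formula: f^λ = n! / Π hook(c), product over all cells c of the Young diagram. For λ = (4, 4, 3, 3, 3, 1), n = 18 boxes. Hook lengths by row (left-to-right, top-to-bottom): [9, 7, 6, 2]; [8, 6, 5, 1]; [6, 4, 3]; [5, 3, 2]; [4, 2, 1]; [1]. Product of hooks = 3135283200. So f^λ = 18! / 3135283200 = 6402373705728000 / 3135283200 = 2042040.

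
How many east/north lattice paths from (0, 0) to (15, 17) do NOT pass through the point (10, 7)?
Number of paths = 507320376

Total paths from (0, 0) to (15, 17): C(32, 15) = 565722720. Paths through (10, 7): (paths (0, 0) → (10, 7)) × (paths (10, 7) → (15, 17)) = C(17, 10) · C(15, 5) = 19448 · 3003 = 58402344. Avoidance count = 565722720 − 58402344 = 507320376.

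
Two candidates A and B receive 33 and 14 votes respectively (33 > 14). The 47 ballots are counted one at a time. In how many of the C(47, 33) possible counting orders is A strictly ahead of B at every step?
Strict-lead orderings = 138111313215

Total orderings of the 47 votes with 33 for A: C(47, 33) = 341643774795. By the Bertrand ballot formula (Cycle Lemma / reflection principle), the number of orderings in which A is strictly ahead of B throughout is (p − q)/(p + q) · C(p + q, p) = (33 − 14)/(33 + 14) · 341643774795 = 138111313215.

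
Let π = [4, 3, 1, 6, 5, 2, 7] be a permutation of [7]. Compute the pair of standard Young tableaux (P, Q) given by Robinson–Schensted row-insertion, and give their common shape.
P = [1, 2, 7] / [3, 5] / [4, 6];  Q = [1, 4, 7] / [2, 5] / [3, 6];  common shape = (3, 2, 2)

Row-insert the values π_1, π_2, … into P one at a time, bumping the leftmost entry strictly greater than the inserted value down to the next row. The recording tableau Q records, in position (i, j), the step at which that cell was added to P.
  Insert 4 (step 1): P = [4];  Q = [1]
  Insert 3 (step 2): P = [3] / [4];  Q = [1] / [2]
  Insert 1 (step 3): P = [1] / [3] / [4];  Q = [1] / [2] / [3]
  Insert 6 (step 4): P = [1, 6] / [3] / [4];  Q = [1, 4] / [2] / [3]
  Insert 5 (step 5): P = [1, 5] / [3, 6] / [4];  Q = [1, 4] / [2, 5] / [3]
  Insert 2 (step 6): P = [1, 2] / [3, 5] / [4, 6];  Q = [1, 4] / [2, 5] / [3, 6]
  Insert 7 (step 7): P = [1, 2, 7] / [3, 5] / [4, 6];  Q = [1, 4, 7] / [2, 5] / [3, 6]
Final shape: (3, 2, 2).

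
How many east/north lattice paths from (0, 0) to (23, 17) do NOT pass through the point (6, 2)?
Number of paths = 72892142640

Total paths from (0, 0) to (23, 17): C(40, 23) = 88732378800. Paths through (6, 2): (paths (0, 0) → (6, 2)) × (paths (6, 2) → (23, 17)) = C(8, 6) · C(32, 17) = 28 · 565722720 = 15840236160. Avoidance count = 88732378800 − 15840236160 = 72892142640.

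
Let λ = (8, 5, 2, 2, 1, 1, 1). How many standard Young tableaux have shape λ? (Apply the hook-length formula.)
# SYT of shape (8, 5, 2, 2, 1, 1, 1) = 106419456

Hook-length formula: f^λ = n! / Π hook(c), product over all cells c of the Young diagram. For λ = (8, 5, 2, 2, 1, 1, 1), n = 20 boxes. Hook lengths by row (left-to-right, top-to-bottom): [14, 10, 7, 6, 5, 3, 2, 1]; [10, 6, 3, 2, 1]; [6, 2]; [5, 1]; [3]; [2]; [1]. Product of hooks = 22861440000. So f^λ = 20! / 22861440000 = 2432902008176640000 / 22861440000 = 106419456.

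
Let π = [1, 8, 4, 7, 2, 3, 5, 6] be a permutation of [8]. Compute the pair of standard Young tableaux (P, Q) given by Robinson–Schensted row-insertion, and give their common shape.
P = [1, 2, 3, 5, 6] / [4, 7] / [8];  Q = [1, 2, 4, 7, 8] / [3, 6] / [5];  common shape = (5, 2, 1)

Row-insert the values π_1, π_2, … into P one at a time, bumping the leftmost entry strictly greater than the inserted value down to the next row. The recording tableau Q records, in position (i, j), the step at which that cell was added to P.
  Insert 1 (step 1): P = [1];  Q = [1]
  Insert 8 (step 2): P = [1, 8];  Q = [1, 2]
  Insert 4 (step 3): P = [1, 4] / [8];  Q = [1, 2] / [3]
  Insert 7 (step 4): P = [1, 4, 7] / [8];  Q = [1, 2, 4] / [3]
  Insert 2 (step 5): P = [1, 2, 7] / [4] / [8];  Q = [1, 2, 4] / [3] / [5]
  Insert 3 (step 6): P = [1, 2, 3] / [4, 7] / [8];  Q = [1, 2, 4] / [3, 6] / [5]
  Insert 5 (step 7): P = [1, 2, 3, 5] / [4, 7] / [8];  Q = [1, 2, 4, 7] / [3, 6] / [5]
  Insert 6 (step 8): P = [1, 2, 3, 5, 6] / [4, 7] / [8];  Q = [1, 2, 4, 7, 8] / [3, 6] / [5]
Final shape: (5, 2, 1).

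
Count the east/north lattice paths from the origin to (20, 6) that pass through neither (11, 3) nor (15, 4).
Number of paths = 106974

Inclusion–exclusion. Total paths: C(26, 20) = 230230. Through P₁: C(14, 11)·C(12, 9) = 80080. Through P₂: C(19, 15)·C(7, 5) = 81396. Since P₁ is strictly southwest of P₂, a monotone path through both must visit P₁ then P₂; paths through both = C(14, 11)·C(5, 4)·C(7, 5) = 38220. Avoid both = 230230 − 80080 − 81396 + 38220 = 106974.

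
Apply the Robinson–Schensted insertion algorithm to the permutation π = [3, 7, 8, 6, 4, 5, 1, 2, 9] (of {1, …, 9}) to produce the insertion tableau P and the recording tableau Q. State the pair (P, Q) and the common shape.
P = [1, 2, 5, 9] / [3, 4] / [6, 8] / [7];  Q = [1, 2, 3, 9] / [4, 6] / [5, 8] / [7];  common shape = (4, 2, 2, 1)

Row-insert the values π_1, π_2, … into P one at a time, bumping the leftmost entry strictly greater than the inserted value down to the next row. The recording tableau Q records, in position (i, j), the step at which that cell was added to P.
  Insert 3 (step 1): P = [3];  Q = [1]
  Insert 7 (step 2): P = [3, 7];  Q = [1, 2]
  Insert 8 (step 3): P = [3, 7, 8];  Q = [1, 2, 3]
  Insert 6 (step 4): P = [3, 6, 8] / [7];  Q = [1, 2, 3] / [4]
  Insert 4 (step 5): P = [3, 4, 8] / [6] / [7];  Q = [1, 2, 3] / [4] / [5]
  Insert 5 (step 6): P = [3, 4, 5] / [6, 8] / [7];  Q = [1, 2, 3] / [4, 6] / [5]
  Insert 1 (step 7): P = [1, 4, 5] / [3, 8] / [6] / [7];  Q = [1, 2, 3] / [4, 6] / [5] / [7]
  Insert 2 (step 8): P = [1, 2, 5] / [3, 4] / [6, 8] / [7];  Q = [1, 2, 3] / [4, 6] / [5, 8] / [7]
  Insert 9 (step 9): P = [1, 2, 5, 9] / [3, 4] / [6, 8] / [7];  Q = [1, 2, 3, 9] / [4, 6] / [5, 8] / [7]
Final shape: (4, 2, 2, 1).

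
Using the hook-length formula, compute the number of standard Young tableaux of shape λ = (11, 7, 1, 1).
# SYT of shape (11, 7, 1, 1) = 1679600

Hook-length formula: f^λ = n! / Π hook(c), product over all cells c of the Young diagram. For λ = (11, 7, 1, 1), n = 20 boxes. Hook lengths by row (left-to-right, top-to-bottom): [14, 11, 10, 9, 8, 7, 6, 4, 3, 2, 1]; [9, 6, 5, 4, 3, 2, 1]; [2]; [1]. Product of hooks = 1448500838400. So f^λ = 20! / 1448500838400 = 2432902008176640000 / 1448500838400 = 1679600.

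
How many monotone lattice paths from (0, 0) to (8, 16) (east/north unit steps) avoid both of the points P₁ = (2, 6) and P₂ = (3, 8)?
Number of paths = 407000

Inclusion–exclusion. Total paths: C(24, 8) = 735471. Through P₁: C(8, 2)·C(16, 6) = 224224. Through P₂: C(11, 3)·C(13, 5) = 212355. Since P₁ is strictly southwest of P₂, a monotone path through both must visit P₁ then P₂; paths through both = C(8, 2)·C(3, 1)·C(13, 5) = 108108. Avoid both = 735471 − 224224 − 212355 + 108108 = 407000.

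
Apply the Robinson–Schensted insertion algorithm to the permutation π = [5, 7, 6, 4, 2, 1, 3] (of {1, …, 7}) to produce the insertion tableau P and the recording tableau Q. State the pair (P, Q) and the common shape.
P = [1, 3] / [2, 6] / [4] / [5] / [7];  Q = [1, 2] / [3, 7] / [4] / [5] / [6];  common shape = (2, 2, 1, 1, 1)

Row-insert the values π_1, π_2, … into P one at a time, bumping the leftmost entry strictly greater than the inserted value down to the next row. The recording tableau Q records, in position (i, j), the step at which that cell was added to P.
  Insert 5 (step 1): P = [5];  Q = [1]
  Insert 7 (step 2): P = [5, 7];  Q = [1, 2]
  Insert 6 (step 3): P = [5, 6] / [7];  Q = [1, 2] / [3]
  Insert 4 (step 4): P = [4, 6] / [5] / [7];  Q = [1, 2] / [3] / [4]
  Insert 2 (step 5): P = [2, 6] / [4] / [5] / [7];  Q = [1, 2] / [3] / [4] / [5]
  Insert 1 (step 6): P = [1, 6] / [2] / [4] / [5] / [7];  Q = [1, 2] / [3] / [4] / [5] / [6]
  Insert 3 (step 7): P = [1, 3] / [2, 6] / [4] / [5] / [7];  Q = [1, 2] / [3, 7] / [4] / [5] / [6]
Final shape: (2, 2, 1, 1, 1).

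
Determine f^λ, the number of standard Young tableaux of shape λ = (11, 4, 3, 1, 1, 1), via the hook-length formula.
# SYT of shape (11, 4, 3, 1, 1, 1) = 77156625

Hook-length formula: f^λ = n! / Π hook(c), product over all cells c of the Young diagram. For λ = (11, 4, 3, 1, 1, 1), n = 21 boxes. Hook lengths by row (left-to-right, top-to-bottom): [16, 12, 11, 9, 7, 6, 5, 4, 3, 2, 1]; [8, 4, 3, 1]; [6, 2, 1]; [3]; [2]; [1]. Product of hooks = 662171811840. So f^λ = 21! / 662171811840 = 51090942171709440000 / 662171811840 = 77156625.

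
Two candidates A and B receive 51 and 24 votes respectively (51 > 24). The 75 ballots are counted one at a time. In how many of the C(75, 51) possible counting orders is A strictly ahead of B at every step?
Strict-lead orderings = 9280331848438040052

Total orderings of the 75 votes with 51 for A: C(75, 51) = 25778699578994555700. By the Bertrand ballot formula (Cycle Lemma / reflection principle), the number of orderings in which A is strictly ahead of B throughout is (p − q)/(p + q) · C(p + q, p) = (51 − 24)/(51 + 24) · 25778699578994555700 = 9280331848438040052.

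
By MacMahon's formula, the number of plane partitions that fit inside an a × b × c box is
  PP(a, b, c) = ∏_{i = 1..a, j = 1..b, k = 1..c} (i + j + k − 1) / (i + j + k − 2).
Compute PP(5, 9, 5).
PP(5, 9, 5) = 1566039386912

Evaluate the triple product over i = 1..5, j = 1..9, k = 1..5. The factors are (2/1) · (3/2) · (4/3) · (5/4) · (6/5) · (3/2) · (4/3) · (5/4) · … (225 factors total). The numerators and denominators telescope so the product is an integer; carrying out the multiplication exactly gives PP(5, 9, 5) = 1566039386912.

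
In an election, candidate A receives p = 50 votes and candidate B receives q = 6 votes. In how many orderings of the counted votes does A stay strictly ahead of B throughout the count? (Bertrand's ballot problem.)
Strict-lead orderings = 25510914

Total orderings of the 56 votes with 50 for A: C(56, 50) = 32468436. By the Bertrand ballot formula (Cycle Lemma / reflection principle), the number of orderings in which A is strictly ahead of B throughout is (p − q)/(p + q) · C(p + q, p) = (50 − 6)/(50 + 6) · 32468436 = 25510914.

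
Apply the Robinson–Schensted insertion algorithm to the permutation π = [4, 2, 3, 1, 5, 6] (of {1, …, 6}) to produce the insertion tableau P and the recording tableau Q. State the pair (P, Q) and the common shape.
P = [1, 3, 5, 6] / [2] / [4];  Q = [1, 3, 5, 6] / [2] / [4];  common shape = (4, 1, 1)

Row-insert the values π_1, π_2, … into P one at a time, bumping the leftmost entry strictly greater than the inserted value down to the next row. The recording tableau Q records, in position (i, j), the step at which that cell was added to P.
  Insert 4 (step 1): P = [4];  Q = [1]
  Insert 2 (step 2): P = [2] / [4];  Q = [1] / [2]
  Insert 3 (step 3): P = [2, 3] / [4];  Q = [1, 3] / [2]
  Insert 1 (step 4): P = [1, 3] / [2] / [4];  Q = [1, 3] / [2] / [4]
  Insert 5 (step 5): P = [1, 3, 5] / [2] / [4];  Q = [1, 3, 5] / [2] / [4]
  Insert 6 (step 6): P = [1, 3, 5, 6] / [2] / [4];  Q = [1, 3, 5, 6] / [2] / [4]
Final shape: (4, 1, 1).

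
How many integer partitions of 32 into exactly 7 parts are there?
p(32, 7 parts) = 860

Partitions of n into exactly k parts are in bijection with partitions of n − k into at most k parts (subtract 1 from each part). So p(32, exactly 7) = p(25, parts ≤ 7). Computing via the recurrence p(m, j) = p(m, j−1) + p(m−j, j) gives 860.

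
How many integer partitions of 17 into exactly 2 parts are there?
p(17, 2 parts) = 8

Partitions of n into exactly k parts are in bijection with partitions of n − k into at most k parts (subtract 1 from each part). So p(17, exactly 2) = p(15, parts ≤ 2). Computing via the recurrence p(m, j) = p(m, j−1) + p(m−j, j) gives 8.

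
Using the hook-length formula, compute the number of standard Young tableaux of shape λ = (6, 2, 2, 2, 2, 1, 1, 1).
# SYT of shape (6, 2, 2, 2, 2, 1, 1, 1) = 523600

Hook-length formula: f^λ = n! / Π hook(c), product over all cells c of the Young diagram. For λ = (6, 2, 2, 2, 2, 1, 1, 1), n = 17 boxes. Hook lengths by row (left-to-right, top-to-bottom): [13, 9, 4, 3, 2, 1]; [8, 4]; [7, 3]; [6, 2]; [5, 1]; [3]; [2]; [1]. Product of hooks = 679311360. So f^λ = 17! / 679311360 = 355687428096000 / 679311360 = 523600.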